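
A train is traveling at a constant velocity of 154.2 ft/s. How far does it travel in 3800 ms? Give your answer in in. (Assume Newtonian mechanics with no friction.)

v = 154.2 ft/s × 0.3048 = 47.0002 m/s
t = 3800 ms × 0.001 = 3.8 s
d = v × t = 47.0002 × 3.8 = 178.601 m
d = 178.601 m / 0.0254 = 7032 in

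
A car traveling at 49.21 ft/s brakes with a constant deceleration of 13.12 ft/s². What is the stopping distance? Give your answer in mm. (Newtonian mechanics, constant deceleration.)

v₀ = 49.21 ft/s × 0.3048 = 14.9992 m/s
a = 13.12 ft/s² × 0.3048 = 3.99898 m/s²
d = v₀² / (2a) = 14.9992² / (2 × 3.99898) = 224.976 / 7.99796 = 28.1292 m
d = 28.1292 m / 0.001 = 28130 mm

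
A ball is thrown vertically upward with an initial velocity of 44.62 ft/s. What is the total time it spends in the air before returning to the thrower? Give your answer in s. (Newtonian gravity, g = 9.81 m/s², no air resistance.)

v₀ = 44.62 ft/s × 0.3048 = 13.6002 m/s
t_total = 2 × v₀ / g = 2 × 13.6002 / 9.81 = 2.773 s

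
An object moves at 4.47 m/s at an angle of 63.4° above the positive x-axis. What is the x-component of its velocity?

vₓ = v cos(θ) = 4.47 × cos(63.4°) = 2.0 m/s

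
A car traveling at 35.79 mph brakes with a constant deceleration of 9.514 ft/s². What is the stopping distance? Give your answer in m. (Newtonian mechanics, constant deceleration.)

v₀ = 35.79 mph × 0.44704 = 15.9996 m/s
a = 9.514 ft/s² × 0.3048 = 2.89987 m/s²
d = v₀² / (2a) = 15.9996² / (2 × 2.89987) = 255.987 / 5.79974 = 44.14 m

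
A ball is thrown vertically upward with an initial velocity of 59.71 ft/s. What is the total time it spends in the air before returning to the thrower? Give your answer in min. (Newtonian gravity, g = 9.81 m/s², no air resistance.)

v₀ = 59.71 ft/s × 0.3048 = 18.1996 m/s
t_total = 2 × v₀ / g = 2 × 18.1996 / 9.81 = 3.71042 s
t_total = 3.71042 s / 60.0 = 0.06184 min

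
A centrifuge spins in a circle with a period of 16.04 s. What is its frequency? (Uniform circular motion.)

f = 1/T = 1/16.04 = 0.0623 Hz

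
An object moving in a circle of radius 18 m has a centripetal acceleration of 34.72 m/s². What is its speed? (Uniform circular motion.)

v = √(a_c × r) = √(34.72 × 18) = 25.0 m/s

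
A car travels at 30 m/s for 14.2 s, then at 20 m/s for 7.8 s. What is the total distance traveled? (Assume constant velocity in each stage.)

d₁ = v₁t₁ = 30 × 14.2 = 426.0 m
d₂ = v₂t₂ = 20 × 7.8 = 156.0 m
d_total = 426.0 + 156.0 = 582.0 m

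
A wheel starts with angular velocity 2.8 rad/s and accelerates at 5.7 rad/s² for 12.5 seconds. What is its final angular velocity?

ω = ω₀ + αt = 2.8 + 5.7 × 12.5 = 74.05 rad/s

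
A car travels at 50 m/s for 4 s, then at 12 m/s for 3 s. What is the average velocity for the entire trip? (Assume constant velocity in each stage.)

d₁ = v₁t₁ = 50 × 4 = 200 m
d₂ = v₂t₂ = 12 × 3 = 36 m
d_total = 236 m, t_total = 7 s
v_avg = d_total/t_total = 236/7 = 33.71 m/s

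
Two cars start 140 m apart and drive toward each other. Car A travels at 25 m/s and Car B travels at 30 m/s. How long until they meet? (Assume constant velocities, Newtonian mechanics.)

Combined speed: v_combined = 25 + 30 = 55 m/s
Time to meet: t = d/v_combined = 140/55 = 2.55 s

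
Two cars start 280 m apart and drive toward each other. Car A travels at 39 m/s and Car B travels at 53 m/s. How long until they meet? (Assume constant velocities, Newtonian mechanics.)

Combined speed: v_combined = 39 + 53 = 92 m/s
Time to meet: t = d/v_combined = 280/92 = 3.04 s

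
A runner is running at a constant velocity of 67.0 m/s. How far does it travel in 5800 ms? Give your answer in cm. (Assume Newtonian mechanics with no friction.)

t = 5800 ms × 0.001 = 5.8 s
d = v × t = 67.0 × 5.8 = 388.6 m
d = 388.6 m / 0.01 = 38860 cm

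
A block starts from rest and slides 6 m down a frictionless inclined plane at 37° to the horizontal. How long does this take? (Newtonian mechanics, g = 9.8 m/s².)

a = g sin(θ) = 9.8 × sin(37°) = 5.8978 m/s²
t = √(2d/a) = √(2 × 6 / 5.8978) = 1.43 s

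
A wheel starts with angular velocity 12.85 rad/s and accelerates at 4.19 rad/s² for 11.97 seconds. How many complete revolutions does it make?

θ = ω₀t + ½αt² = 12.85×11.97 + ½×4.19×11.97² = 453.9879855 rad
Total revolutions = θ/(2π) = 453.9879855/(2π) = 72.25
Complete revolutions = ⌊72.25⌋ = 72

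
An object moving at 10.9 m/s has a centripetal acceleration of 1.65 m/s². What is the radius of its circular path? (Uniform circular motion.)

r = v²/a_c = 10.9²/1.65 = 72.01 m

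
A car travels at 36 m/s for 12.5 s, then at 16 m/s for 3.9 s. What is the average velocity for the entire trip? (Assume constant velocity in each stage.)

d₁ = v₁t₁ = 36 × 12.5 = 450.0 m
d₂ = v₂t₂ = 16 × 3.9 = 62.4 m
d_total = 512.4 m, t_total = 16.4 s
v_avg = d_total/t_total = 512.4/16.4 = 31.24 m/s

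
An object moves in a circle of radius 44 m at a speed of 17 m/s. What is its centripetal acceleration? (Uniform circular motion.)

a_c = v²/r = 17²/44 = 289/44 = 6.57 m/s²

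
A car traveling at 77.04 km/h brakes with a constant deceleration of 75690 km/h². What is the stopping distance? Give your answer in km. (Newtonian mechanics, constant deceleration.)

v₀ = 77.04 km/h × 0.2777777777777778 = 21.4 m/s
a = 75690 km/h² × 7.716049382716049e-05 = 5.84028 m/s²
d = v₀² / (2a) = 21.4² / (2 × 5.84028) = 457.96 / 11.6806 = 39.2069 m
d = 39.2069 m / 1000.0 = 0.03921 km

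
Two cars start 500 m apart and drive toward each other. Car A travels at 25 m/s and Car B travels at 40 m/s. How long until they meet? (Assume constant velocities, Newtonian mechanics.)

Combined speed: v_combined = 25 + 40 = 65 m/s
Time to meet: t = d/v_combined = 500/65 = 7.69 s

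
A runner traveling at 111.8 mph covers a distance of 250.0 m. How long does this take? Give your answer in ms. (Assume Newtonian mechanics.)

v = 111.8 mph × 0.44704 = 49.9791 m/s
t = d / v = 250.0 / 49.9791 = 5.00209 s
t = 5.00209 s / 0.001 = 5002 ms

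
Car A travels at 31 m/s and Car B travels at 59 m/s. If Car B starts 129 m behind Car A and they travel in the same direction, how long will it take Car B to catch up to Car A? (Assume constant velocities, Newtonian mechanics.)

Relative speed: v_rel = 59 - 31 = 28 m/s
Time to catch: t = d₀/v_rel = 129/28 = 4.61 s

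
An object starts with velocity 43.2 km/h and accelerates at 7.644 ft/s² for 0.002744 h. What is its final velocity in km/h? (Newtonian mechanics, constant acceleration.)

v₀ = 43.2 km/h × 0.2777777777777778 = 12.0 m/s
a = 7.644 ft/s² × 0.3048 = 2.32989 m/s²
t = 0.002744 h × 3600.0 = 9.8784 s
v = v₀ + a × t = 12.0 + 2.32989 × 9.8784 = 35.0156 m/s
v = 35.0156 m/s / 0.2777777777777778 = 126.1 km/h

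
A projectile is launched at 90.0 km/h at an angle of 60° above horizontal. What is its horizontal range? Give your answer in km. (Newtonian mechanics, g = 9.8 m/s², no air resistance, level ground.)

v₀ = 90.0 km/h × 0.2777777777777778 = 25.0 m/s
R = v₀² × sin(2θ) / g = 25.0² × sin(2 × 60°) / 9.8 = 625.0 × 0.866025 / 9.8 = 55.2312 m
R = 55.2312 m / 1000.0 = 0.05523 km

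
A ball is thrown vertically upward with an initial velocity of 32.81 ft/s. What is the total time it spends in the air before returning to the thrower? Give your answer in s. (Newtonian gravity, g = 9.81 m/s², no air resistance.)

v₀ = 32.81 ft/s × 0.3048 = 10.0005 m/s
t_total = 2 × v₀ / g = 2 × 10.0005 / 9.81 = 2.039 s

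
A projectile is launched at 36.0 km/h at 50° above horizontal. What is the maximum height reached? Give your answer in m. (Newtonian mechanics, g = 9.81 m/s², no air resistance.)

v₀ = 36.0 km/h × 0.2777777777777778 = 10.0 m/s
H = v₀² × sin²(θ) / (2g) = 10.0² × sin(50°)² / (2 × 9.81) = 100.0 × 0.586824 / 19.62 = 2.991 m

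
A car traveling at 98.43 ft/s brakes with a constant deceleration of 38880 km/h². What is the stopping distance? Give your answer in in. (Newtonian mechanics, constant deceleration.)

v₀ = 98.43 ft/s × 0.3048 = 30.0015 m/s
a = 38880 km/h² × 7.716049382716049e-05 = 3.0 m/s²
d = v₀² / (2a) = 30.0015² / (2 × 3.0) = 900.09 / 6.0 = 150.015 m
d = 150.015 m / 0.0254 = 5906 in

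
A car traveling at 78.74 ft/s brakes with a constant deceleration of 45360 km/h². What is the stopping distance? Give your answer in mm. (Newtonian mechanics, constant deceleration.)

v₀ = 78.74 ft/s × 0.3048 = 24.0 m/s
a = 45360 km/h² × 7.716049382716049e-05 = 3.5 m/s²
d = v₀² / (2a) = 24.0² / (2 × 3.5) = 576.0 / 7.0 = 82.2857 m
d = 82.2857 m / 0.001 = 82290 mm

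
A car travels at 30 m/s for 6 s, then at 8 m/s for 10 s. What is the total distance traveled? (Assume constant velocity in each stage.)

d₁ = v₁t₁ = 30 × 6 = 180 m
d₂ = v₂t₂ = 8 × 10 = 80 m
d_total = 180 + 80 = 260 m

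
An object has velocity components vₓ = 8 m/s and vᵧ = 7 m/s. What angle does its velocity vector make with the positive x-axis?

θ = arctan(vᵧ/vₓ) = arctan(7/8) = 41.19°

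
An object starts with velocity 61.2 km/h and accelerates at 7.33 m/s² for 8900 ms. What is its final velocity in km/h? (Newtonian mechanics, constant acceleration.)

v₀ = 61.2 km/h × 0.2777777777777778 = 17.0 m/s
t = 8900 ms × 0.001 = 8.9 s
v = v₀ + a × t = 17.0 + 7.33 × 8.9 = 82.237 m/s
v = 82.237 m/s / 0.2777777777777778 = 296.1 km/h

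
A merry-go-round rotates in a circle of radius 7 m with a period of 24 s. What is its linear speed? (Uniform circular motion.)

v = 2πr/T = 2π×7/24 = 1.83 m/s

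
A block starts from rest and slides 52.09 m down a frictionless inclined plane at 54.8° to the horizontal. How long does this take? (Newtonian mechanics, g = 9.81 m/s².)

a = g sin(θ) = 9.81 × sin(54.8°) = 8.0162 m/s²
t = √(2d/a) = √(2 × 52.09 / 8.0162) = 3.61 s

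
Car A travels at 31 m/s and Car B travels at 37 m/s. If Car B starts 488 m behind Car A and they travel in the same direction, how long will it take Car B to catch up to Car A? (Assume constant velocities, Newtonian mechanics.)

Relative speed: v_rel = 37 - 31 = 6 m/s
Time to catch: t = d₀/v_rel = 488/6 = 81.33 s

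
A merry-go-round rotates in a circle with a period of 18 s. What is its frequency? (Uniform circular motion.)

f = 1/T = 1/18 = 0.0556 Hz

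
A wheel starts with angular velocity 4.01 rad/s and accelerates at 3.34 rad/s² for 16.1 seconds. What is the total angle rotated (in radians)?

θ = ω₀t + ½αt² = 4.01×16.1 + ½×3.34×16.1² = 497.44 rad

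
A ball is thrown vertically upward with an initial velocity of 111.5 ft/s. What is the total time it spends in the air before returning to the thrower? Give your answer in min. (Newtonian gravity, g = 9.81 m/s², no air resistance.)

v₀ = 111.5 ft/s × 0.3048 = 33.9852 m/s
t_total = 2 × v₀ / g = 2 × 33.9852 / 9.81 = 6.92869 s
t_total = 6.92869 s / 60.0 = 0.1155 min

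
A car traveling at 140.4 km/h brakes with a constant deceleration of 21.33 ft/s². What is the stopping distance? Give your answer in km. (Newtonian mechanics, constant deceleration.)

v₀ = 140.4 km/h × 0.2777777777777778 = 39.0 m/s
a = 21.33 ft/s² × 0.3048 = 6.50138 m/s²
d = v₀² / (2a) = 39.0² / (2 × 6.50138) = 1521.0 / 13.0028 = 116.975 m
d = 116.975 m / 1000.0 = 0.117 km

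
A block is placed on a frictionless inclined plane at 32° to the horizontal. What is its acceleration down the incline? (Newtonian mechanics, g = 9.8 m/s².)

a = g sin(θ) = 9.8 × sin(32°) = 9.8 × 0.5299 = 5.19 m/s²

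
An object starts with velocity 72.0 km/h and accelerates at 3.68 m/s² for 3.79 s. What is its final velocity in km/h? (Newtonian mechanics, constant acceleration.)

v₀ = 72.0 km/h × 0.2777777777777778 = 20.0 m/s
v = v₀ + a × t = 20.0 + 3.68 × 3.79 = 33.9472 m/s
v = 33.9472 m/s / 0.2777777777777778 = 122.2 km/h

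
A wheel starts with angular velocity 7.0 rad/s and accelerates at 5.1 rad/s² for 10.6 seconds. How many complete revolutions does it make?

θ = ω₀t + ½αt² = 7.0×10.6 + ½×5.1×10.6² = 360.718 rad
Total revolutions = θ/(2π) = 360.718/(2π) = 57.41
Complete revolutions = ⌊57.41⌋ = 57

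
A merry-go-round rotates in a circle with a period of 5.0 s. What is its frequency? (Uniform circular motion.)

f = 1/T = 1/5.0 = 0.2 Hz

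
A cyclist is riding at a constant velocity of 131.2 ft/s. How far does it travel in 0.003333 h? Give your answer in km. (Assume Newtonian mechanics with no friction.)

v = 131.2 ft/s × 0.3048 = 39.9898 m/s
t = 0.003333 h × 3600.0 = 11.9988 s
d = v × t = 39.9898 × 11.9988 = 479.83 m
d = 479.83 m / 1000.0 = 0.4798 km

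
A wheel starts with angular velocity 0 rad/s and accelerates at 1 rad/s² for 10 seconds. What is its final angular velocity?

ω = ω₀ + αt = 0 + 1 × 10 = 10 rad/s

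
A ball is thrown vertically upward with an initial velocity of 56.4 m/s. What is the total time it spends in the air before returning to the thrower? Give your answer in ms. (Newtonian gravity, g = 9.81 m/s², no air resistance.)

t_total = 2 × v₀ / g = 2 × 56.4 / 9.81 = 11.4985 s
t_total = 11.4985 s / 0.001 = 11500 ms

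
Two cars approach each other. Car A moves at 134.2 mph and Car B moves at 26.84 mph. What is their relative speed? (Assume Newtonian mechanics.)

v_rel = v_A + v_B = 134.2 + 26.84 = 161.04 mph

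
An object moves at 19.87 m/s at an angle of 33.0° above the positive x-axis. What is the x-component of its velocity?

vₓ = v cos(θ) = 19.87 × cos(33.0°) = 16.66 m/s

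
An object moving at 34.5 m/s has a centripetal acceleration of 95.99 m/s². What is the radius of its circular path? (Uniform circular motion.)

r = v²/a_c = 34.5²/95.99 = 12.4 m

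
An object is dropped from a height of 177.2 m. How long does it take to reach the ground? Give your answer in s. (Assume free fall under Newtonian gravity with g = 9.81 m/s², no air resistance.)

t = √(2h/g) = √(2 × 177.2 / 9.81) = 6.011 s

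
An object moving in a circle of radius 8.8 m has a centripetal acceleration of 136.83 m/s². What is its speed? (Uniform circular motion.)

v = √(a_c × r) = √(136.83 × 8.8) = 34.7 m/s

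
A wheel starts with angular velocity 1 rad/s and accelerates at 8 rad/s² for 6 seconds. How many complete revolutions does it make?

θ = ω₀t + ½αt² = 1×6 + ½×8×6² = 150.0 rad
Total revolutions = θ/(2π) = 150.0/(2π) = 23.87
Complete revolutions = ⌊23.87⌋ = 23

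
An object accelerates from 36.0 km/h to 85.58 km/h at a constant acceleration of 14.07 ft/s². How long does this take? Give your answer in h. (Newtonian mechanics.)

v₀ = 36.0 km/h × 0.2777777777777778 = 10.0 m/s
v = 85.58 km/h × 0.2777777777777778 = 23.7722 m/s
a = 14.07 ft/s² × 0.3048 = 4.28854 m/s²
t = (v - v₀) / a = (23.7722 - 10.0) / 4.28854 = 3.2114 s
t = 3.2114 s / 3600.0 = 0.0008921 h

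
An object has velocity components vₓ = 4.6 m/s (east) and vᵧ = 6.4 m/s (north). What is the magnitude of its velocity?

|v| = √(vₓ² + vᵧ²) = √(4.6² + 6.4²) = √(62.12) = 7.88 m/s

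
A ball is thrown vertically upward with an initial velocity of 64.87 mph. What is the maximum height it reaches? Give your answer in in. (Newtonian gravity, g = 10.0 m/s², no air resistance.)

v₀ = 64.87 mph × 0.44704 = 28.9995 m/s
h_max = v₀² / (2g) = 28.9995² / (2 × 10.0) = 840.971 / 20.0 = 42.0485 m
h_max = 42.0485 m / 0.0254 = 1655 in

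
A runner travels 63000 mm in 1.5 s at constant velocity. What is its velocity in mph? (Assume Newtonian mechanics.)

d = 63000 mm × 0.001 = 63.0 m
v = d / t = 63.0 / 1.5 = 42.0 m/s
v = 42.0 m/s / 0.44704 = 93.95 mph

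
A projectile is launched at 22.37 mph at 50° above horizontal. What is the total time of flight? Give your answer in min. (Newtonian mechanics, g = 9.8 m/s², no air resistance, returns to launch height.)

v₀ = 22.37 mph × 0.44704 = 10.0003 m/s
T = 2 × v₀ × sin(θ) / g = 2 × 10.0003 × sin(50°) / 9.8 = 2 × 10.0003 × 0.766044 / 9.8 = 1.5634 s
T = 1.5634 s / 60.0 = 0.02606 min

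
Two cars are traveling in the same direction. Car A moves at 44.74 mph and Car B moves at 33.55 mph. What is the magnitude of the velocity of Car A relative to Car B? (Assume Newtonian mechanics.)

v_rel = |v_A - v_B| = |44.74 - 33.55| = 11.19 mph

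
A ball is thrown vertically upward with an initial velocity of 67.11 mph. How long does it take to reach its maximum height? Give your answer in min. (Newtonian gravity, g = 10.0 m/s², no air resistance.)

v₀ = 67.11 mph × 0.44704 = 30.0009 m/s
t_up = v₀ / g = 30.0009 / 10.0 = 3.00009 s
t_up = 3.00009 s / 60.0 = 0.05 min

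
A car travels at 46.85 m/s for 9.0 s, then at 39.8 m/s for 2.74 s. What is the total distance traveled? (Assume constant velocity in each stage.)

d₁ = v₁t₁ = 46.85 × 9.0 = 421.65 m
d₂ = v₂t₂ = 39.8 × 2.74 = 109.052 m
d_total = 421.65 + 109.052 = 530.7 m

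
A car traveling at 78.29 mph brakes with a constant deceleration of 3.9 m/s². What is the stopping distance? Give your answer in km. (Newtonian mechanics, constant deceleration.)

v₀ = 78.29 mph × 0.44704 = 34.9988 m/s
d = v₀² / (2a) = 34.9988² / (2 × 3.9) = 1224.92 / 7.8 = 157.041 m
d = 157.041 m / 1000.0 = 0.157 km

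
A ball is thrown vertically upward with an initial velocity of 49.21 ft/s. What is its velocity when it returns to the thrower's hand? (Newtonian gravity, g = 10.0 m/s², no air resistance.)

By conservation of energy (no air resistance), the ball returns to the throw height with the same speed as launch, but directed downward.
|v_ground| = v₀ = 49.21 ft/s
v_ground = 49.21 ft/s (downward)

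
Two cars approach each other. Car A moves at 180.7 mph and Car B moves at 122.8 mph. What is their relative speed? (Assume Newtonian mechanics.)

v_rel = v_A + v_B = 180.7 + 122.8 = 303.5 mph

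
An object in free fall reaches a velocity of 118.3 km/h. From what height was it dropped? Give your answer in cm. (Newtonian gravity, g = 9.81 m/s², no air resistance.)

v = 118.3 km/h × 0.2777777777777778 = 32.8611 m/s
h = v² / (2g) = 32.8611² / (2 × 9.81) = 55.0383 m
h = 55.0383 m / 0.01 = 5504 cm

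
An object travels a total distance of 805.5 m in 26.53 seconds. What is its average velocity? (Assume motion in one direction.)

v_avg = Δd / Δt = 805.5 / 26.53 = 30.36 m/s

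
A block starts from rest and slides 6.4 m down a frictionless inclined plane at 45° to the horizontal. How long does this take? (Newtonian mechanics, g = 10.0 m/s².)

a = g sin(θ) = 10.0 × sin(45°) = 7.0711 m/s²
t = √(2d/a) = √(2 × 6.4 / 7.0711) = 1.35 s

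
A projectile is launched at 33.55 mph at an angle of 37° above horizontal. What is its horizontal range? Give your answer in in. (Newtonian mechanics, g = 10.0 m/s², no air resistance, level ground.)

v₀ = 33.55 mph × 0.44704 = 14.9982 m/s
R = v₀² × sin(2θ) / g = 14.9982² × sin(2 × 37°) / 10.0 = 224.946 × 0.961262 / 10.0 = 21.6232 m
R = 21.6232 m / 0.0254 = 851.3 in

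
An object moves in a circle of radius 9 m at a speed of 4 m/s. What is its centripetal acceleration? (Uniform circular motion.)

a_c = v²/r = 4²/9 = 16/9 = 1.78 m/s²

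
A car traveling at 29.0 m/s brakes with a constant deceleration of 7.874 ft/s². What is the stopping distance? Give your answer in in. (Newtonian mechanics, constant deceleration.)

a = 7.874 ft/s² × 0.3048 = 2.4 m/s²
d = v₀² / (2a) = 29.0² / (2 × 2.4) = 841.0 / 4.8 = 175.208 m
d = 175.208 m / 0.0254 = 6898 in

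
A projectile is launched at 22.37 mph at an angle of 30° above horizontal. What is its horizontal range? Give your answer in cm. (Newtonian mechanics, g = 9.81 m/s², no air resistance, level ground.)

v₀ = 22.37 mph × 0.44704 = 10.00028 m/s
R = v₀² × sin(2θ) / g = 10.00028² × sin(2 × 30°) / 9.81 = 100.0056 × 0.8660254 / 9.81 = 8.82848 m
R = 8.82848 m / 0.01 = 882.8 cm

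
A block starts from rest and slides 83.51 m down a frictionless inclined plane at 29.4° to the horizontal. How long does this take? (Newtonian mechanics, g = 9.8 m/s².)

a = g sin(θ) = 9.8 × sin(29.4°) = 4.8109 m/s²
t = √(2d/a) = √(2 × 83.51 / 4.8109) = 5.89 s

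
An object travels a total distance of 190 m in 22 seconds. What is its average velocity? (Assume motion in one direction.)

v_avg = Δd / Δt = 190 / 22 = 8.64 m/s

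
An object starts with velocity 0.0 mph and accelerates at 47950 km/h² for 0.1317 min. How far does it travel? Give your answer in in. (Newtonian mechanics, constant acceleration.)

v₀ = 0.0 mph × 0.44704 = 0.0 m/s
a = 47950 km/h² × 7.716049382716049e-05 = 3.69985 m/s²
t = 0.1317 min × 60.0 = 7.902 s
d = v₀ × t + ½ × a × t² = 0.0 × 7.902 + 0.5 × 3.69985 × 7.902² = 115.512 m
d = 115.512 m / 0.0254 = 4548 in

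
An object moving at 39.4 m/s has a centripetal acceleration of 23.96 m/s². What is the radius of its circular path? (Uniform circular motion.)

r = v²/a_c = 39.4²/23.96 = 64.79 m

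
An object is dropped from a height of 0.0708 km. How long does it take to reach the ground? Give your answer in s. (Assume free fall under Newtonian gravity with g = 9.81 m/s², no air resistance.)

h = 0.0708 km × 1000.0 = 70.8 m
t = √(2h/g) = √(2 × 70.8 / 9.81) = 3.799 s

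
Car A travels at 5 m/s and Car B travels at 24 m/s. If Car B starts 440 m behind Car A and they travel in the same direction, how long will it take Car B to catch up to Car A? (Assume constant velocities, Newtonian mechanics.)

Relative speed: v_rel = 24 - 5 = 19 m/s
Time to catch: t = d₀/v_rel = 440/19 = 23.16 s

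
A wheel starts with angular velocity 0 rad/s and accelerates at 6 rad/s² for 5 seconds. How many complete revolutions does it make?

θ = ω₀t + ½αt² = 0×5 + ½×6×5² = 75.0 rad
Total revolutions = θ/(2π) = 75.0/(2π) = 11.94
Complete revolutions = ⌊11.94⌋ = 11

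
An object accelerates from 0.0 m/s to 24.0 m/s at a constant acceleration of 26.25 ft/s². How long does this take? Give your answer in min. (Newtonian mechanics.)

a = 26.25 ft/s² × 0.3048 = 8.001 m/s²
t = (v - v₀) / a = (24.0 - 0.0) / 8.001 = 2.99963 s
t = 2.99963 s / 60.0 = 0.04999 min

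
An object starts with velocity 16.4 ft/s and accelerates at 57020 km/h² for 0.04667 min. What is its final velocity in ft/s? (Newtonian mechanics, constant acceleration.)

v₀ = 16.4 ft/s × 0.3048 = 4.99872 m/s
a = 57020 km/h² × 7.716049382716049e-05 = 4.39969 m/s²
t = 0.04667 min × 60.0 = 2.8002 s
v = v₀ + a × t = 4.99872 + 4.39969 × 2.8002 = 17.3187 m/s
v = 17.3187 m/s / 0.3048 = 56.82 ft/s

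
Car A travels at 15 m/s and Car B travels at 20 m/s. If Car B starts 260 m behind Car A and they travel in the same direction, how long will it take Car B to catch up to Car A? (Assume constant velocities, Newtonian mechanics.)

Relative speed: v_rel = 20 - 15 = 5 m/s
Time to catch: t = d₀/v_rel = 260/5 = 52.0 s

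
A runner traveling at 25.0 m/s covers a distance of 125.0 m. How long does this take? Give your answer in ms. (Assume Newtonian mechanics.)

t = d / v = 125.0 / 25.0 = 5.0 s
t = 5.0 s / 0.001 = 5000 ms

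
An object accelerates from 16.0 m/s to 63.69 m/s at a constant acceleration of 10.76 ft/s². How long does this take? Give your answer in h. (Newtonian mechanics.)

a = 10.76 ft/s² × 0.3048 = 3.27965 m/s²
t = (v - v₀) / a = (63.69 - 16.0) / 3.27965 = 14.5412 s
t = 14.5412 s / 3600.0 = 0.004039 h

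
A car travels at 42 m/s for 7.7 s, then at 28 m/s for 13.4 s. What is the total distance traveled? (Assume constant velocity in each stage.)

d₁ = v₁t₁ = 42 × 7.7 = 323.4 m
d₂ = v₂t₂ = 28 × 13.4 = 375.2 m
d_total = 323.4 + 375.2 = 698.6 m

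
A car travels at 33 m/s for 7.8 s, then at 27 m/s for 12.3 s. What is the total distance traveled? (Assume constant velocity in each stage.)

d₁ = v₁t₁ = 33 × 7.8 = 257.4 m
d₂ = v₂t₂ = 27 × 12.3 = 332.1 m
d_total = 257.4 + 332.1 = 589.5 m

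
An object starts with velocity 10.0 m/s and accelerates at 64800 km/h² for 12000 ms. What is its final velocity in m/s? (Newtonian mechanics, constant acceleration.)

a = 64800 km/h² × 7.716049382716049e-05 = 5.0 m/s²
t = 12000 ms × 0.001 = 12.0 s
v = v₀ + a × t = 10.0 + 5.0 × 12.0 = 70.0 m/s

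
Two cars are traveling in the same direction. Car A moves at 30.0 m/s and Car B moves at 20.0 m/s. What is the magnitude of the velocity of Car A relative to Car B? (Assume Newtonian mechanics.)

v_rel = |v_A - v_B| = |30.0 - 20.0| = 10.0 m/s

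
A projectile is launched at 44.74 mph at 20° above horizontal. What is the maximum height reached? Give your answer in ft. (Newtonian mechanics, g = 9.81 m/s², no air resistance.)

v₀ = 44.74 mph × 0.44704 = 20.0006 m/s
H = v₀² × sin²(θ) / (2g) = 20.0006² × sin(20°)² / (2 × 9.81) = 400.024 × 0.116978 / 19.62 = 2.38502 m
H = 2.38502 m / 0.3048 = 7.825 ft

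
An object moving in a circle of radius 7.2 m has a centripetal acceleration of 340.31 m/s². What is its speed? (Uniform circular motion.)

v = √(a_c × r) = √(340.31 × 7.2) = 49.5 m/s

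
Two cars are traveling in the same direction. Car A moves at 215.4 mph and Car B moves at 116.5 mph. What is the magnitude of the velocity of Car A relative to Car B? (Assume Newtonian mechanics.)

v_rel = |v_A - v_B| = |215.4 - 116.5| = 98.9 mph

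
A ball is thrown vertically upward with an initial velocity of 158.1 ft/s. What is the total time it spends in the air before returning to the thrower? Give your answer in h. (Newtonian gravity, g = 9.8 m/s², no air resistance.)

v₀ = 158.1 ft/s × 0.3048 = 48.1889 m/s
t_total = 2 × v₀ / g = 2 × 48.1889 / 9.8 = 9.83447 s
t_total = 9.83447 s / 3600.0 = 0.002732 h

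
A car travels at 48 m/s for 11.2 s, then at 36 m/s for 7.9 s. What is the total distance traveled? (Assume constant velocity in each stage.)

d₁ = v₁t₁ = 48 × 11.2 = 537.6 m
d₂ = v₂t₂ = 36 × 7.9 = 284.4 m
d_total = 537.6 + 284.4 = 822.0 m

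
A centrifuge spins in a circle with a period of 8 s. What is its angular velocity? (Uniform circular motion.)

ω = 2π/T = 2π/8 = 0.7854 rad/s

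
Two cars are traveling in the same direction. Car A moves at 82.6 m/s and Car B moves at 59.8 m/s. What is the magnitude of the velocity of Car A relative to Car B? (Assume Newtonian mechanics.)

v_rel = |v_A - v_B| = |82.6 - 59.8| = 22.8 m/s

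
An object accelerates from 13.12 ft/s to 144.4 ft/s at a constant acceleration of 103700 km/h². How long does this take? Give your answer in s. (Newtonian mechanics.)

v₀ = 13.12 ft/s × 0.3048 = 3.99898 m/s
v = 144.4 ft/s × 0.3048 = 44.0131 m/s
a = 103700 km/h² × 7.716049382716049e-05 = 8.00154 m/s²
t = (v - v₀) / a = (44.0131 - 3.99898) / 8.00154 = 5.001 s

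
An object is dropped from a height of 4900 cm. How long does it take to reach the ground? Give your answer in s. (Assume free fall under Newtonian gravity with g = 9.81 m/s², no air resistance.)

h = 4900 cm × 0.01 = 49.0 m
t = √(2h/g) = √(2 × 49.0 / 9.81) = 3.161 s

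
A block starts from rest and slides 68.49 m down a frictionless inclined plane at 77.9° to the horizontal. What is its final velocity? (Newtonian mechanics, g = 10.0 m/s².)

a = g sin(θ) = 10.0 × sin(77.9°) = 9.7778 m/s²
v = √(2ad) = √(2 × 9.7778 × 68.49) = 36.6 m/s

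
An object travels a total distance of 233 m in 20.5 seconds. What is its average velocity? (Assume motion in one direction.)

v_avg = Δd / Δt = 233 / 20.5 = 11.37 m/s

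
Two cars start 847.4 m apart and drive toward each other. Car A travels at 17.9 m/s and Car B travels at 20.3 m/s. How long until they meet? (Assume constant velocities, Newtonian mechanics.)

Combined speed: v_combined = 17.9 + 20.3 = 38.2 m/s
Time to meet: t = d/v_combined = 847.4/38.2 = 22.18 s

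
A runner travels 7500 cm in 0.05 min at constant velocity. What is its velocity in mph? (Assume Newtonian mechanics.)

d = 7500 cm × 0.01 = 75.0 m
t = 0.05 min × 60.0 = 3.0 s
v = d / t = 75.0 / 3.0 = 25.0 m/s
v = 25.0 m/s / 0.44704 = 55.92 mph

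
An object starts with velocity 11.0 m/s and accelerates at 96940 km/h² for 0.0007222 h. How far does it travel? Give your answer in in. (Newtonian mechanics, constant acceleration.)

a = 96940 km/h² × 7.716049382716049e-05 = 7.47994 m/s²
t = 0.0007222 h × 3600.0 = 2.59992 s
d = v₀ × t + ½ × a × t² = 11.0 × 2.59992 + 0.5 × 7.47994 × 2.59992² = 53.8798 m
d = 53.8798 m / 0.0254 = 2121 in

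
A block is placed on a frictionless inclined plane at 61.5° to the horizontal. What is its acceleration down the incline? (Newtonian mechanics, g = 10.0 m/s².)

a = g sin(θ) = 10.0 × sin(61.5°) = 10.0 × 0.8788 = 8.79 m/s²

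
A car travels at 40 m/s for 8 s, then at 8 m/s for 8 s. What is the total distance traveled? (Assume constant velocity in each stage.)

d₁ = v₁t₁ = 40 × 8 = 320 m
d₂ = v₂t₂ = 8 × 8 = 64 m
d_total = 320 + 64 = 384 m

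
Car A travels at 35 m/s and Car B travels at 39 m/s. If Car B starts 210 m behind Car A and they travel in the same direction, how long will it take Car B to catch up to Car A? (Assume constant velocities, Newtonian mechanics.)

Relative speed: v_rel = 39 - 35 = 4 m/s
Time to catch: t = d₀/v_rel = 210/4 = 52.5 s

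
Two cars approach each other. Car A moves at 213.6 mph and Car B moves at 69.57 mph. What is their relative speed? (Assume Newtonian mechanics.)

v_rel = v_A + v_B = 213.6 + 69.57 = 283.17 mph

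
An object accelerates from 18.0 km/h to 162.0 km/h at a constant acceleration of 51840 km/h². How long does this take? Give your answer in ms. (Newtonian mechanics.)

v₀ = 18.0 km/h × 0.2777777777777778 = 5.0 m/s
v = 162.0 km/h × 0.2777777777777778 = 45.0 m/s
a = 51840 km/h² × 7.716049382716049e-05 = 4.0 m/s²
t = (v - v₀) / a = (45.0 - 5.0) / 4.0 = 10.0 s
t = 10.0 s / 0.001 = 10000 ms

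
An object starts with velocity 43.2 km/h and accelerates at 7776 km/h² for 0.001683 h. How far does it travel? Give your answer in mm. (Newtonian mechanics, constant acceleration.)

v₀ = 43.2 km/h × 0.2777777777777778 = 12.0 m/s
a = 7776 km/h² × 7.716049382716049e-05 = 0.6 m/s²
t = 0.001683 h × 3600.0 = 6.0588 s
d = v₀ × t + ½ × a × t² = 12.0 × 6.0588 + 0.5 × 0.6 × 6.0588² = 83.7183 m
d = 83.7183 m / 0.001 = 83720 mm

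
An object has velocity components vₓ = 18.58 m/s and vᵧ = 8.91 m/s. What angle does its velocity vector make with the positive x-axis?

θ = arctan(vᵧ/vₓ) = arctan(8.91/18.58) = 25.62°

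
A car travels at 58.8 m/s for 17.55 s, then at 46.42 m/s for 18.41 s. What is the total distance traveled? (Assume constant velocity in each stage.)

d₁ = v₁t₁ = 58.8 × 17.55 = 1031.94 m
d₂ = v₂t₂ = 46.42 × 18.41 = 854.5922 m
d_total = 1031.94 + 854.5922 = 1886.53 m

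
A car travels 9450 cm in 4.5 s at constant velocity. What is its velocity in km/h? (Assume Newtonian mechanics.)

d = 9450 cm × 0.01 = 94.5 m
v = d / t = 94.5 / 4.5 = 21.0 m/s
v = 21.0 m/s / 0.2777777777777778 = 75.6 km/h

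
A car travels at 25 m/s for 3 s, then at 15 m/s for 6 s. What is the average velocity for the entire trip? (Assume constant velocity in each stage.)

d₁ = v₁t₁ = 25 × 3 = 75 m
d₂ = v₂t₂ = 15 × 6 = 90 m
d_total = 165 m, t_total = 9 s
v_avg = d_total/t_total = 165/9 = 18.33 m/s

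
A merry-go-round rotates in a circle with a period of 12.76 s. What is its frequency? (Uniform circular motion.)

f = 1/T = 1/12.76 = 0.0784 Hz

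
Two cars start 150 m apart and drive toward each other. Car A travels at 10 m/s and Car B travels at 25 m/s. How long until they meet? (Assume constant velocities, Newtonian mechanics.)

Combined speed: v_combined = 10 + 25 = 35 m/s
Time to meet: t = d/v_combined = 150/35 = 4.29 s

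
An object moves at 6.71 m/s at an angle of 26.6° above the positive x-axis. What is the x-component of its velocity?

vₓ = v cos(θ) = 6.71 × cos(26.6°) = 6.0 m/s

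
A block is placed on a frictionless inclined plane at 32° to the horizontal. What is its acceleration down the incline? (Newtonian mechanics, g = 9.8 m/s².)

a = g sin(θ) = 9.8 × sin(32°) = 9.8 × 0.5299 = 5.19 m/s²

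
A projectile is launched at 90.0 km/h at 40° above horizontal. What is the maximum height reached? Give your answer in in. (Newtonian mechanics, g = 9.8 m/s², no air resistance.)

v₀ = 90.0 km/h × 0.2777777777777778 = 25.0 m/s
H = v₀² × sin²(θ) / (2g) = 25.0² × sin(40°)² / (2 × 9.8) = 625.0 × 0.413176 / 19.6 = 13.1753 m
H = 13.1753 m / 0.0254 = 518.7 in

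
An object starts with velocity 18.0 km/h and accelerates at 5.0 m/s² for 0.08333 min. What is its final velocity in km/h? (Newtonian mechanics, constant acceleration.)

v₀ = 18.0 km/h × 0.2777777777777778 = 5.0 m/s
t = 0.08333 min × 60.0 = 4.9998 s
v = v₀ + a × t = 5.0 + 5.0 × 4.9998 = 29.999 m/s
v = 29.999 m/s / 0.2777777777777778 = 108.0 km/h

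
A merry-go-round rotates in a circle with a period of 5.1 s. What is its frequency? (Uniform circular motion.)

f = 1/T = 1/5.1 = 0.1961 Hz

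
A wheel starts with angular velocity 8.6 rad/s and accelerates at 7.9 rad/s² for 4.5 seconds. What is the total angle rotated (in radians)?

θ = ω₀t + ½αt² = 8.6×4.5 + ½×7.9×4.5² = 118.69 rad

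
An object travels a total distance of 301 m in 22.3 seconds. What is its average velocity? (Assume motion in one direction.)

v_avg = Δd / Δt = 301 / 22.3 = 13.5 m/s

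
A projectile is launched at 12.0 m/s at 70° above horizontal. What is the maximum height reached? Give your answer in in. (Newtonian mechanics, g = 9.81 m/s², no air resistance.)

H = v₀² × sin²(θ) / (2g) = 12.0² × sin(70°)² / (2 × 9.81) = 144.0 × 0.883022 / 19.62 = 6.4809 m
H = 6.4809 m / 0.0254 = 255.2 in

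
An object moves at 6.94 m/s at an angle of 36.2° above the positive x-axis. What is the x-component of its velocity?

vₓ = v cos(θ) = 6.94 × cos(36.2°) = 5.6 m/s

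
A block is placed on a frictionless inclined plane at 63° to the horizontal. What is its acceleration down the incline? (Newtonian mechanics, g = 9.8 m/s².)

a = g sin(θ) = 9.8 × sin(63°) = 9.8 × 0.891 = 8.73 m/s²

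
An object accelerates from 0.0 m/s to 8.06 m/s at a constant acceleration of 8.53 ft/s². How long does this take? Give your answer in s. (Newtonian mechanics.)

a = 8.53 ft/s² × 0.3048 = 2.59994 m/s²
t = (v - v₀) / a = (8.06 - 0.0) / 2.59994 = 3.1 s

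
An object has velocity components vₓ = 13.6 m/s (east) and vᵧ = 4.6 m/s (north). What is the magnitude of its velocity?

|v| = √(vₓ² + vᵧ²) = √(13.6² + 4.6²) = √(206.12) = 14.36 m/s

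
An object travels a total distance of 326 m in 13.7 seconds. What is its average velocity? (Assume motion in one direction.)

v_avg = Δd / Δt = 326 / 13.7 = 23.8 m/s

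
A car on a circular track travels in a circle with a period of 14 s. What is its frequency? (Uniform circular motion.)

f = 1/T = 1/14 = 0.0714 Hz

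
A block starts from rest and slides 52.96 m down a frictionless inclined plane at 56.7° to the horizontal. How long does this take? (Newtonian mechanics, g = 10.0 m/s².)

a = g sin(θ) = 10.0 × sin(56.7°) = 8.3581 m/s²
t = √(2d/a) = √(2 × 52.96 / 8.3581) = 3.56 s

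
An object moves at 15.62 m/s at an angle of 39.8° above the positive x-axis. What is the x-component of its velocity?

vₓ = v cos(θ) = 15.62 × cos(39.8°) = 12.0 m/s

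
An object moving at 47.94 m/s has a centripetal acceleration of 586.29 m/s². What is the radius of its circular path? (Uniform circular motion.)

r = v²/a_c = 47.94²/586.29 = 3.92 m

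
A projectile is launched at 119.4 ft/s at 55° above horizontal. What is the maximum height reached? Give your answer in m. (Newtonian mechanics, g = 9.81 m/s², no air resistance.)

v₀ = 119.4 ft/s × 0.3048 = 36.3931 m/s
H = v₀² × sin²(θ) / (2g) = 36.3931² × sin(55°)² / (2 × 9.81) = 1324.46 × 0.67101 / 19.62 = 45.3 m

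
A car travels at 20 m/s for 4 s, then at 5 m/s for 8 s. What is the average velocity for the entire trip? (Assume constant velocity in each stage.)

d₁ = v₁t₁ = 20 × 4 = 80 m
d₂ = v₂t₂ = 5 × 8 = 40 m
d_total = 120 m, t_total = 12 s
v_avg = d_total/t_total = 120/12 = 10.0 m/s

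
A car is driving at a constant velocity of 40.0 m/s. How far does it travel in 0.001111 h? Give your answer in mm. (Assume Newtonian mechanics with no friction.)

t = 0.001111 h × 3600.0 = 3.9996 s
d = v × t = 40.0 × 3.9996 = 159.984 m
d = 159.984 m / 0.001 = 160000 mm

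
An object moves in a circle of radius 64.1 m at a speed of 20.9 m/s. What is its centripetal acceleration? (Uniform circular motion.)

a_c = v²/r = 20.9²/64.1 = 436.81/64.1 = 6.81 m/s²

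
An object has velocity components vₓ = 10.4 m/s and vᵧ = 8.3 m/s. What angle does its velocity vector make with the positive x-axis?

θ = arctan(vᵧ/vₓ) = arctan(8.3/10.4) = 38.59°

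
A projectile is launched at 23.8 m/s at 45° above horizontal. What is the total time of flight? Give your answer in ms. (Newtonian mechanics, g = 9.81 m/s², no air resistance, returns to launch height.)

T = 2 × v₀ × sin(θ) / g = 2 × 23.8 × sin(45°) / 9.81 = 2 × 23.8 × 0.707107 / 9.81 = 3.43102 s
T = 3.43102 s / 0.001 = 3431 ms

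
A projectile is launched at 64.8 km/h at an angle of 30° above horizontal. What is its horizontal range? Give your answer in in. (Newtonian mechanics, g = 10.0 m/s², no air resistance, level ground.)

v₀ = 64.8 km/h × 0.2777777777777778 = 18.0 m/s
R = v₀² × sin(2θ) / g = 18.0² × sin(2 × 30°) / 10.0 = 324.0 × 0.866025 / 10.0 = 28.0592 m
R = 28.0592 m / 0.0254 = 1105 in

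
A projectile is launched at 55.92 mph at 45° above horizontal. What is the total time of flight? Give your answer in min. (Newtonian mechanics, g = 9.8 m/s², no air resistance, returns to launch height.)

v₀ = 55.92 mph × 0.44704 = 24.9985 m/s
T = 2 × v₀ × sin(θ) / g = 2 × 24.9985 × sin(45°) / 9.8 = 2 × 24.9985 × 0.707107 / 9.8 = 3.60747 s
T = 3.60747 s / 60.0 = 0.06012 min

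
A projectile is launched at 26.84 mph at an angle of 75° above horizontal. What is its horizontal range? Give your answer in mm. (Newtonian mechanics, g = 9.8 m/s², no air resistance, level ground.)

v₀ = 26.84 mph × 0.44704 = 11.9986 m/s
R = v₀² × sin(2θ) / g = 11.9986² × sin(2 × 75°) / 9.8 = 143.966 × 0.5 / 9.8 = 7.3452 m
R = 7.3452 m / 0.001 = 7345 mm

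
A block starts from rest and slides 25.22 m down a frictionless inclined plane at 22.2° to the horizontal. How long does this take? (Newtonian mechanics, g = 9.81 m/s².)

a = g sin(θ) = 9.81 × sin(22.2°) = 3.7066 m/s²
t = √(2d/a) = √(2 × 25.22 / 3.7066) = 3.69 s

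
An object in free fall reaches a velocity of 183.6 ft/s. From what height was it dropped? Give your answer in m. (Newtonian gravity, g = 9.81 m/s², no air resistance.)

v = 183.6 ft/s × 0.3048 = 55.9613 m/s
h = v² / (2g) = 55.9613² / (2 × 9.81) = 159.6 m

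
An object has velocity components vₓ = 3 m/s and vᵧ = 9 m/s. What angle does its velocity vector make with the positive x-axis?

θ = arctan(vᵧ/vₓ) = arctan(9/3) = 71.57°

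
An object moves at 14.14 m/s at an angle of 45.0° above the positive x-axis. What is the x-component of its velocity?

vₓ = v cos(θ) = 14.14 × cos(45.0°) = 10.0 m/s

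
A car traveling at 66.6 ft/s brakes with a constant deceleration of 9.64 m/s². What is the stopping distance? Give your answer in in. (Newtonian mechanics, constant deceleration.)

v₀ = 66.6 ft/s × 0.3048 = 20.2997 m/s
d = v₀² / (2a) = 20.2997² / (2 × 9.64) = 412.078 / 19.28 = 21.3733 m
d = 21.3733 m / 0.0254 = 841.5 in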